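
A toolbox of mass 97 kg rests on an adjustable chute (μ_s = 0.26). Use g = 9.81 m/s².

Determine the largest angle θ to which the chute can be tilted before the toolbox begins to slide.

θ_max ≈ 14.6°

At the slip threshold, m g sin θ = μ_s · m g cos θ, so tan θ = μ_s.
θ_max = arctan(0.26) = 14.6°.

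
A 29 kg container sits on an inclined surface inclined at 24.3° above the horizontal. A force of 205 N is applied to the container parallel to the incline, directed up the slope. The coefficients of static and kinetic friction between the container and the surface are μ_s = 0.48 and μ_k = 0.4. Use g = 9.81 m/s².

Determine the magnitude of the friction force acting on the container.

f ≈ 87.9 N (down the incline)

Perpendicular to the surface, N = m g cos θ = 29·9.81·cos 24.3° = 259.3 N.
For equilibrium along the incline the friction force must supply f = m g sin θ − P = 117.1 − 205 = -87.93 N (positive meaning up-slope).
Static friction can supply at most μ_s N = 124.5 N.
Since |-87.93| ≤ 124.5 N, the container remains in static equilibrium and friction takes exactly the required value.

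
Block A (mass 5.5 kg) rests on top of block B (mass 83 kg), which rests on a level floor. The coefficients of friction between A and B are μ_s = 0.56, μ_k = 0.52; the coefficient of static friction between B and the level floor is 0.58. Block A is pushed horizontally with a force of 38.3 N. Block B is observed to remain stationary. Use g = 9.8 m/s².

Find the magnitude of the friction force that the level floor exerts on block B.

f ≈ 28 N

The normal force B exerts on A is simply A's weight, N₁ = 53.9 N.
Maximum static friction on A from B: μ_s N₁ = 0.56×53.9 = 30.18 N.
P = 38.3 N exceeds that limit, so A slips over B and the interface friction becomes kinetic: f₁ = μ_k N₁ = 0.52×53.9 = 28 N.
By Newton's third law B feels 28 N forward from A. With B stationary, the floor's static friction on B balances it: f₂ = 28 N (well within μ_s(m_A+m_B)g = 503 N).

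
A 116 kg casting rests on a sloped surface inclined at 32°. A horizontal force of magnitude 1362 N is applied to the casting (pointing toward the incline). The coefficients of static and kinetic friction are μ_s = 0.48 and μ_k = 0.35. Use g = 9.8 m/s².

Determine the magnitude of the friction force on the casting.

The horizontal push has a component P sin θ into the surface, so N = m g cos θ + P sin θ = 964.1 + 721.8 = 1686 N.
Along the incline, the net driving force (taking up-slope positive) is P cos θ − m g sin θ = 1155 − 602.4 = 552.6 N, so equilibrium requires friction f = -552.6 N (down-slope).
Maximum static friction: μ_s N = 0.48 × 1686 = 809.2 N.
|f_req| = 552.6 ≤ 809.2 N → the casting is in equilibrium; friction equals the required value.

f ≈ 553 N (down the incline)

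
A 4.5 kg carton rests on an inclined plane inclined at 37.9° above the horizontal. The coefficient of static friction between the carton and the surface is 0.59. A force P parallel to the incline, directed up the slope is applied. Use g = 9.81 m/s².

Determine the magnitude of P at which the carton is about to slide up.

At impending motion up the slope, friction acts down-slope at its limit: f = μ_s N.
P is parallel to the surface, so N = m g cos θ = 34.8 N.
Along the incline: P = m g sin θ + μ_s N = 27.1 + 0.59×34.8 = 47.7 N.

P ≈ 47.7 N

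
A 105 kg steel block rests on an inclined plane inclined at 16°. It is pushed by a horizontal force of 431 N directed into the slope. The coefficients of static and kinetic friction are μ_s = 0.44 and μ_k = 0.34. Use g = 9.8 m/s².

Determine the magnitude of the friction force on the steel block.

f ≈ 131 N (down the incline)

Resolve perpendicular to the incline: N = m g cos θ + P sin θ = 105×9.8×cos 16° + 431×sin 16° = 1108 N.
Parallel to the incline: P cos θ − m g sin θ = 414.3 − 283.6 = 130.7 N; the friction needed to balance this is 130.7 N acting down the slope.
Maximum static friction: μ_s N = 0.44 × 1108 = 487.5 N.
|f_req| = 130.7 ≤ 487.5 N → the steel block is in equilibrium; friction equals the required value.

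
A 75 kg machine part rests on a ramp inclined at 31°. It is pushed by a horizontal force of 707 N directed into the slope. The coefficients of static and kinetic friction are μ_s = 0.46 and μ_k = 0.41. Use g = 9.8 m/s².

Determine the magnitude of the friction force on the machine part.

f ≈ 227 N (down the incline)

The horizontal push has a component P sin θ into the surface, so N = m g cos θ + P sin θ = 630 + 364.1 = 994.1 N.
Parallel to the incline: P cos θ − m g sin θ = 606 − 378.6 = 227.5 N; the friction needed to balance this is 227.5 N acting down the slope.
Maximum static friction: μ_s N = 0.46 × 994.1 = 457.3 N.
Since 227.5 N is within the 457.3 N limit, the machine part stays put and friction is exactly 227 N.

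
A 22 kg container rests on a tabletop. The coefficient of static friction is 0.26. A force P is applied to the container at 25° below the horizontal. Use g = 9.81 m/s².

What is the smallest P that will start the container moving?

N = m g + P sin α (the push presses the container into the tabletop).
At impending slip, P cos α = μ_s N = μ_s (m g + P sin α).
Solving: P (cos α − μ_s sin α) = μ_s m g → P = 0.26×216/(cos 25° − 0.26 sin 25°) = 56.1/0.7964 = 70.5 N.

P ≈ 70.5 N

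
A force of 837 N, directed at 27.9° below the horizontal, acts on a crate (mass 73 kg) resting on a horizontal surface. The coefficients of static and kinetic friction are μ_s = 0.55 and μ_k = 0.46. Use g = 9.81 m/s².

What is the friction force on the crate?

f ≈ 510 N

N = m g + P sin α = 716.1 + 837×sin 27.9° = 1108 N.
The horizontal driving force is P cos α = 739.7 N, so equilibrium needs friction f = 739.7 N.
The static-friction limit is μ_s N = 609.3 N.
The required friction exceeds μ_s N, so the crate moves and f = μ_k N = 510 N.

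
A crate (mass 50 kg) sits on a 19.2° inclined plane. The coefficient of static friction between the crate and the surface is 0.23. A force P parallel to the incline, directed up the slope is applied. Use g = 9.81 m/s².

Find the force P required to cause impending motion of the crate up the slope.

P ≈ 268 N

At impending motion up the slope, friction acts down-slope at its limit: f = μ_s N.
P is parallel to the surface, so N = m g cos θ = 463 N.
Along the incline: P = m g sin θ + μ_s N = 161 + 0.23×463 = 268 N.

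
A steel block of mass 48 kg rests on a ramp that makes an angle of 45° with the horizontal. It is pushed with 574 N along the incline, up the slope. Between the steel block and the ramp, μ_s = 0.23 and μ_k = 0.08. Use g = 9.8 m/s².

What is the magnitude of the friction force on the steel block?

f ≈ 26.6 N (down the incline)

Normal force: N = m g cos θ = 48 × 9.8 × cos 45° = 332.6 N.
Parallel to the incline, ΣF = 0 gives f = m g sin θ − P = 332.6 − 574 = -241.4 N (up-slope positive).
Static friction can supply at most μ_s N = 76.5 N.
|-241.4| exceeds 76.5 N, so the steel block slips up-slope; friction is kinetic, f = μ_k N = 0.08×332.6 = 26.6 N.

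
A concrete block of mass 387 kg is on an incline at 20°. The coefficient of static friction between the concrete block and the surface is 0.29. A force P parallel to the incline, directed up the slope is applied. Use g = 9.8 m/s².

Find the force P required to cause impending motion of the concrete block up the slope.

P ≈ 2330 N

At impending motion up the slope, friction acts down-slope at its limit: f = μ_s N.
P is parallel to the surface, so N = m g cos θ = 3560 N.
Along the incline: P = m g sin θ + μ_s N = 1300 + 0.29×3560 = 2330 N.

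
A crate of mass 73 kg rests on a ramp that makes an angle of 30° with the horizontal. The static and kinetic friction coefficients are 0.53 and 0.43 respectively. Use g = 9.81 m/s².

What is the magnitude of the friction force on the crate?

f ≈ 267 N (up the incline)

Normal force: N = m g cos θ = 73 × 9.81 × cos 30° = 620.2 N.
For equilibrium along the incline, friction must balance the weight component: f = m g sin θ = 358.1 N up the slope.
The static-friction ceiling is μ_s N = 0.53 × 620.2 = 328.7 N.
Since |358.1| > 328.7 N, static friction cannot hold it; the crate slides down the incline and kinetic friction applies: f = μ_k N = 0.43 × 620.2 = 267 N.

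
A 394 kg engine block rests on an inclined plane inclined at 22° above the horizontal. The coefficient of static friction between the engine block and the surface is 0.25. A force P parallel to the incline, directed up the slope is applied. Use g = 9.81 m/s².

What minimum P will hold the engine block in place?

The engine block tends to slide down (tan θ > μ_s), so at the point of impending slip friction acts up-slope at its limit: f = μ_s N.
P is parallel to the surface, so N = m g cos θ = 3580 N.
Along the incline: P + μ_s N = m g sin θ, so P = 1450 − 0.25×3580 = 552 N.

P_min ≈ 552 N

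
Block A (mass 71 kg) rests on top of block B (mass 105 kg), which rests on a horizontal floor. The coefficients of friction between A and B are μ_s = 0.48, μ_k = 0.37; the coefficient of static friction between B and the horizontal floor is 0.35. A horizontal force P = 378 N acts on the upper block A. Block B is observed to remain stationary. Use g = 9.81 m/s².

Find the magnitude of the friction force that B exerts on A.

f ≈ 258 N

Between the blocks, N₁ = m_A g = 696.5 N.
Maximum static friction on A from B: μ_s N₁ = 0.48×696.5 = 334.3 N.
Since P = 378 N > 334.3 N, A slides on B; the A–B friction is kinetic: f₁ = μ_k N₁ = 0.37×696.5 = 258 N.
By Newton's third law B feels 258 N forward from A. With B stationary, the floor's static friction on B balances it: f₂ = 258 N (well within μ_s(m_A+m_B)g = 604.3 N).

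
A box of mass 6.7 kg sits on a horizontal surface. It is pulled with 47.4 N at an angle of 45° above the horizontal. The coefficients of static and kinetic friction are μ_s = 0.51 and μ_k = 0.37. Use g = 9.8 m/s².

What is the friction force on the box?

f ≈ 11.9 N

The vertical component of P reduces the normal force: N = m g − P sin α = 65.66 − 33.52 = 32.14 N.
For equilibrium, f = P cos α = 47.4×cos 45° = 33.52 N.
The static-friction limit is μ_s N = 16.39 N.
33.52 > 16.39 N → the box slides; f = μ_k N = 0.37×32.14 = 11.9 N.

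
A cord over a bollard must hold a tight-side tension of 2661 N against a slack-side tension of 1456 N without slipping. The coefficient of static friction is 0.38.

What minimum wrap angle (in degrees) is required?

β_min ≈ 90.9°

T₂/T₁ = e^{μβ} → β = ln(T₂/T₁)/μ.
β = ln(2661/1456)/0.38 = 0.603/0.38 = 1.587 rad.
In degrees: β = 1.587 × 180/π = 90.9°.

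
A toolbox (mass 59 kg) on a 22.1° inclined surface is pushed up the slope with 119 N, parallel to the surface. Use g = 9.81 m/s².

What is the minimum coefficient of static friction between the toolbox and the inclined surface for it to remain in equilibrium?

N = m g cos θ = 536.3 N.
Friction must make up the shortfall along the incline: f = m g sin θ − P = 217.8 − 119 = 98.75 N.
At the threshold f = μ_s N, so μ_s,min = 98.75/536.3 = 0.184.

μ_s,min ≈ 0.184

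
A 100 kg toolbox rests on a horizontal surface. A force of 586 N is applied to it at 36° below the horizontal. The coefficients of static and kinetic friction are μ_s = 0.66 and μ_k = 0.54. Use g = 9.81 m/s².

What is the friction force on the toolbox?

f ≈ 474 N

The vertical component of P adds to the normal force: N = m g + P sin α = 981 + 344.4 = 1325 N.
The horizontal driving force is P cos α = 474.1 N, so equilibrium needs friction f = 474.1 N.
μ_s N = 0.66 × 1325 = 874.8 N.
Since 474.1 N does not exceed the limit, the toolbox stays at rest and f = 474 N.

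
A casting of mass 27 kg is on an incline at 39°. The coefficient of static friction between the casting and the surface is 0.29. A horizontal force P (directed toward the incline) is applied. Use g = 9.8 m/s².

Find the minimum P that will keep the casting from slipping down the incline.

The casting tends to slide down (tan θ > μ_s), so at the point of impending slip friction acts up-slope at its limit: f = μ_s N.
Perpendicular to the incline: N = m g cos θ + P sin θ.
Along the incline: P cos θ + μ_s N = m g sin θ, i.e. P cos θ + μ_s (m g cos θ + P sin θ) = m g sin θ.
Solving, P (cos θ + μ_s sin θ) = m g (sin θ − μ_s cos θ), so P = 265×0.4039/0.9596 = 111 N.

P_min ≈ 111 N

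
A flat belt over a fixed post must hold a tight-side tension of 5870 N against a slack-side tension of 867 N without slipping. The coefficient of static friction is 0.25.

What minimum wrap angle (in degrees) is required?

T₂/T₁ = e^{μβ} → β = ln(T₂/T₁)/μ.
β = ln(5870/867)/0.25 = 1.913/0.25 = 7.65 rad.
In degrees: β = 7.65 × 180/π = 438°.

β_min ≈ 438°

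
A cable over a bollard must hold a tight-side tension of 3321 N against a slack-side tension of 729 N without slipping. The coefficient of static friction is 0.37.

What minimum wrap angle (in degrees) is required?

β_min ≈ 235°

T₂/T₁ = e^{μβ} → β = ln(T₂/T₁)/μ.
β = ln(3321/729)/0.37 = 1.516/0.37 = 4.098 rad.
In degrees: β = 4.098 × 180/π = 235°.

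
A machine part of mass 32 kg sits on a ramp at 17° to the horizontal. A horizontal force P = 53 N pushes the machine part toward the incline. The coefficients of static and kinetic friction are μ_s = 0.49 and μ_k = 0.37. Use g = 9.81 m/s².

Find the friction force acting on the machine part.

f ≈ 41.1 N (up the incline)

Normal direction: N = m g cos θ + P sin θ = 315.7 N.
Along the incline, the net driving force (taking up-slope positive) is P cos θ − m g sin θ = 50.68 − 91.78 = -41.1 N, so equilibrium requires friction f = 41.1 N (up-slope).
Maximum static friction: μ_s N = 0.49 × 315.7 = 154.7 N.
Since 41.1 N is within the 154.7 N limit, the machine part stays put and friction is exactly 41.1 N.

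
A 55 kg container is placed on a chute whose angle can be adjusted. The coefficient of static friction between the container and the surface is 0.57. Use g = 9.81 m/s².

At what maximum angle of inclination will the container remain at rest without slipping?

At the slip threshold, m g sin θ = μ_s · m g cos θ, so tan θ = μ_s.
θ_max = arctan(0.57) = 29.7°.

θ_max ≈ 29.7°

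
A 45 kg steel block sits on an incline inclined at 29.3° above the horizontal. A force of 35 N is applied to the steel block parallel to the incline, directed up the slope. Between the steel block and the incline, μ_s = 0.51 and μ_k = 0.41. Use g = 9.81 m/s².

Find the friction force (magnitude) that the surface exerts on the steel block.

f ≈ 181 N (up the incline)

The normal reaction is N = m g cos θ = 385 N.
For equilibrium along the incline the friction force must supply f = m g sin θ − P = 216 − 35 = 181 N (positive meaning up-slope).
The static-friction ceiling is μ_s N = 0.51 × 385 = 196.3 N.
Since |181| ≤ 196.3 N, no slip — friction simply equals what equilibrium demands.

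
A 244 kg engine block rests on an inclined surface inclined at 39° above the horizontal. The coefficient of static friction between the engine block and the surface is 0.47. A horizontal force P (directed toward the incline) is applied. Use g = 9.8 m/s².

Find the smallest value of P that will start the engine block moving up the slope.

At impending motion up the slope, friction acts down-slope at its limit: f = μ_s N.
Perpendicular to the incline: N = m g cos θ + P sin θ.
Along the incline: P cos θ = m g sin θ + μ_s N = m g sin θ + μ_s (m g cos θ + P sin θ).
Solving, P (cos θ − μ_s sin θ) = m g (sin θ + μ_s cos θ), so P = 244×9.8×(sin 39° + 0.47 cos 39°)/(cos 39° − 0.47 sin 39°) = 2390×0.9946/0.4814 = 4940 N.

P ≈ 4940 N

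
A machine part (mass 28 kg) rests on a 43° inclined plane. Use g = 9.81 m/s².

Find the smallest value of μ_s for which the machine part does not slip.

μ_s,min ≈ 0.933

At the slip threshold m g sin θ = μ_s m g cos θ, so μ_s,min = tan θ.
μ_s,min = tan 43° = 0.933.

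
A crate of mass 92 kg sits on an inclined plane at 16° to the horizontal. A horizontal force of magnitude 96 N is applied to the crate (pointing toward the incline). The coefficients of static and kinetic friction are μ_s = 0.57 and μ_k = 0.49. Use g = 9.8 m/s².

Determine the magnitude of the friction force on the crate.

The horizontal push has a component P sin θ into the surface, so N = m g cos θ + P sin θ = 866.7 + 26.46 = 893.1 N.
Parallel to the incline: P cos θ − m g sin θ = 92.28 − 248.5 = -156.2 N; the friction needed to balance this is 156.2 N acting up the slope.
The limit of static friction is μ_s N = 509.1 N.
Since 156.2 N is within the 509.1 N limit, the crate stays put and friction is exactly 156 N.

f ≈ 156 N (up the incline)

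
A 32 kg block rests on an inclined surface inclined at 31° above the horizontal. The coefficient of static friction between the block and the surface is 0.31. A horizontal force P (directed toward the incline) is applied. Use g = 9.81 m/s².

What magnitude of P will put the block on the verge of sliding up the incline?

P ≈ 351 N

At impending motion up the slope, friction acts down-slope at its limit: f = μ_s N.
Perpendicular to the incline: N = m g cos θ + P sin θ.
Along the incline: P cos θ = m g sin θ + μ_s N = m g sin θ + μ_s (m g cos θ + P sin θ).
Solving, P (cos θ − μ_s sin θ) = m g (sin θ + μ_s cos θ), so P = 32×9.81×(sin 31° + 0.31 cos 31°)/(cos 31° − 0.31 sin 31°) = 314×0.7808/0.6975 = 351 N.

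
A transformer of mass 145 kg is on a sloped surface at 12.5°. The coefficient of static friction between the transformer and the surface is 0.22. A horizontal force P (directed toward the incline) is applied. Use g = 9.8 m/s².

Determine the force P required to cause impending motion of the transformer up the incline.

At impending motion up the slope, friction acts down-slope at its limit: f = μ_s N.
Perpendicular to the incline: N = m g cos θ + P sin θ.
Along the incline: P cos θ = m g sin θ + μ_s N = m g sin θ + μ_s (m g cos θ + P sin θ).
Solving, P (cos θ − μ_s sin θ) = m g (sin θ + μ_s cos θ), so P = 145×9.8×(sin 12.5° + 0.22 cos 12.5°)/(cos 12.5° − 0.22 sin 12.5°) = 1420×0.4312/0.9287 = 660 N.

P ≈ 660 N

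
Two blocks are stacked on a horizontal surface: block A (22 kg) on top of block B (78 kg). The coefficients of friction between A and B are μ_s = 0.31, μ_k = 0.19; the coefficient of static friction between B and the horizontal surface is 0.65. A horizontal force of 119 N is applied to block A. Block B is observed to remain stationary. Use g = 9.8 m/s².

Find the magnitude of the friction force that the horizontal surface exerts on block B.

f ≈ 41 N

Between the blocks, N₁ = m_A g = 215.6 N.
So the A–B interface can sustain at most μ_s N₁ = 66.84 N of static friction.
P = 119 N exceeds that limit, so A slips over B and the interface friction becomes kinetic: f₁ = μ_k N₁ = 0.19×215.6 = 41 N.
By Newton's third law B feels 41 N forward from A. With B stationary, the floor's static friction on B balances it: f₂ = 41 N (well within μ_s(m_A+m_B)g = 637 N).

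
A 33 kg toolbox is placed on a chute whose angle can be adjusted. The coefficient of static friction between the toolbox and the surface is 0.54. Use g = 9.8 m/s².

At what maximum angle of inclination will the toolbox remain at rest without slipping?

At the slip threshold, m g sin θ = μ_s · m g cos θ, so tan θ = μ_s.
θ_max = arctan(0.54) = 28.4°.

θ_max ≈ 28.4°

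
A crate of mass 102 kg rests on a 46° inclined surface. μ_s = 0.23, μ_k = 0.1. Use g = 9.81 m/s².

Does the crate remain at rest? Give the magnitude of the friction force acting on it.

N = m g cos θ = 695 N.
Down-slope weight component: m g sin θ = 720 N.
μ_s N = 160 N.
720 > 160 N, so it slides; kinetic friction f = μ_k N = 0.1×695 = 69.5 N.

f ≈ 69.5 N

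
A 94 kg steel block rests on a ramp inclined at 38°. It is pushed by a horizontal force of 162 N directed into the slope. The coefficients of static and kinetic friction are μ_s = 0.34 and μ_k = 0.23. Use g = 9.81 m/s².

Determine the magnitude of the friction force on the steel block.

f ≈ 190 N (up the incline)

Resolve perpendicular to the incline: N = m g cos θ + P sin θ = 94×9.81×cos 38° + 162×sin 38° = 826.4 N.
Parallel to the incline: P cos θ − m g sin θ = 127.7 − 567.7 = -440.1 N; the friction needed to balance this is 440.1 N acting up the slope.
Maximum static friction: μ_s N = 0.34 × 826.4 = 281 N.
|f_req| = 440.1 > 281 N → the steel block slides down the incline; f = μ_k N = 0.23 × 826.4 = 190 N.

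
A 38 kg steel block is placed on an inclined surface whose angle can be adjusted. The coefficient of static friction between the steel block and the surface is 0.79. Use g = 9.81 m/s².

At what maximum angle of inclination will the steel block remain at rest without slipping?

At the slip threshold, m g sin θ = μ_s · m g cos θ, so tan θ = μ_s.
θ_max = arctan(0.79) = 38.3°.

θ_max ≈ 38.3°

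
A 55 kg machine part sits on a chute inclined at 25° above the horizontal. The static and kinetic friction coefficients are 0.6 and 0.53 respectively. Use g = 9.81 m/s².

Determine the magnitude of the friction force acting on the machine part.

The normal reaction is N = m g cos θ = 489 N.
For equilibrium along the incline, friction must balance the weight component: f = m g sin θ = 228 N up the slope.
Static friction can supply at most μ_s N = 293.4 N.
Since |228| ≤ 293.4 N, static friction is sufficient; f equals the required value, not μ_s N.

f ≈ 228 N (up the incline)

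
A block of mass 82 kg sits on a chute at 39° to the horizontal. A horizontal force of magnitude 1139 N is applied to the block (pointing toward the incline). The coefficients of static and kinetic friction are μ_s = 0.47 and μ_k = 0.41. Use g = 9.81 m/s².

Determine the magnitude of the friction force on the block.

Resolve perpendicular to the incline: N = m g cos θ + P sin θ = 82×9.81×cos 39° + 1139×sin 39° = 1342 N.
Along the incline, the net driving force (taking up-slope positive) is P cos θ − m g sin θ = 885.2 − 506.2 = 378.9 N, so equilibrium requires friction f = -378.9 N (down-slope).
Maximum static friction: μ_s N = 0.47 × 1342 = 630.7 N.
|f_req| = 378.9 ≤ 630.7 N → the block is in equilibrium; friction equals the required value.

f ≈ 379 N (down the incline)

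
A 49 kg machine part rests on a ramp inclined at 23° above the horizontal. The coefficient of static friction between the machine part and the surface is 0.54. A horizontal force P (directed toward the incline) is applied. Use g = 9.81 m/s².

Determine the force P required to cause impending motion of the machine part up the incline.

P ≈ 601 N

At impending motion up the slope, friction acts down-slope at its limit: f = μ_s N.
Perpendicular to the incline: N = m g cos θ + P sin θ.
Along the incline: P cos θ = m g sin θ + μ_s N = m g sin θ + μ_s (m g cos θ + P sin θ).
Solving, P (cos θ − μ_s sin θ) = m g (sin θ + μ_s cos θ), so P = 49×9.81×(sin 23° + 0.54 cos 23°)/(cos 23° − 0.54 sin 23°) = 481×0.8878/0.7095 = 601 N.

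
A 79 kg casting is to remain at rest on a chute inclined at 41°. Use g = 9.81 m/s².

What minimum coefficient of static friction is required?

μ_s,min ≈ 0.869

At the slip threshold m g sin θ = μ_s m g cos θ, so μ_s,min = tan θ.
μ_s,min = tan 41° = 0.869.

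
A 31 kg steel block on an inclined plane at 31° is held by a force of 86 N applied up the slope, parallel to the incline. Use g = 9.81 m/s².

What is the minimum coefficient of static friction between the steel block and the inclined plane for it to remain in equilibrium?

μ_s,min ≈ 0.271

N = m g cos θ = 260.7 N.
Friction must make up the shortfall along the incline: f = m g sin θ − P = 156.6 − 86 = 70.63 N.
At the threshold f = μ_s N, so μ_s,min = 70.63/260.7 = 0.271.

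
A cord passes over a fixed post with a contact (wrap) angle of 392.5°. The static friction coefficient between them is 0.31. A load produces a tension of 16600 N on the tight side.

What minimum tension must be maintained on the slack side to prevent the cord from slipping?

Capstan equation at impending slip: T_tight/T_slack = e^{μβ}.
β = 392.5° = 6.85 rad; e^{μβ} = e^{0.31×6.85} = 8.361.
T_slack = T_tight / e^{μβ} = 16600 / 8.361 = 1990 N.

T_min ≈ 1990 N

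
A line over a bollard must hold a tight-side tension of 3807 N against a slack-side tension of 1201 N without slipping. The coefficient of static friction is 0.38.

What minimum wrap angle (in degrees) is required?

β_min ≈ 174°

T₂/T₁ = e^{μβ} → β = ln(T₂/T₁)/μ.
β = ln(3807/1201)/0.38 = 1.154/0.38 = 3.036 rad.
In degrees: β = 3.036 × 180/π = 174°.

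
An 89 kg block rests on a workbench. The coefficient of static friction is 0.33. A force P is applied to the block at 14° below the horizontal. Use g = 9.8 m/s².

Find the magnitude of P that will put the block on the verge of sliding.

N = m g + P sin α (the push presses the block into the workbench).
At impending slip, P cos α = μ_s N = μ_s (m g + P sin α).
Solving: P (cos α − μ_s sin α) = μ_s m g → P = 0.33×872/(cos 14° − 0.33 sin 14°) = 288/0.8905 = 323 N.

P ≈ 323 N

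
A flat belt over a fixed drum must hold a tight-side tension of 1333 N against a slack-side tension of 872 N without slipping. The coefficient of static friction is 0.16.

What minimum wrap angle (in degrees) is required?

β_min ≈ 152°

T₂/T₁ = e^{μβ} → β = ln(T₂/T₁)/μ.
β = ln(1333/872)/0.16 = 0.4244/0.16 = 2.652 rad.
In degrees: β = 2.652 × 180/π = 152°.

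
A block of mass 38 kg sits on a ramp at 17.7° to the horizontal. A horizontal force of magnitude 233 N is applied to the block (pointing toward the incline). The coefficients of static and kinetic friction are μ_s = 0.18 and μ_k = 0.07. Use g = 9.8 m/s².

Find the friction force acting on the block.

The horizontal push has a component P sin θ into the surface, so N = m g cos θ + P sin θ = 354.8 + 70.84 = 425.6 N.
Along the incline, the net driving force (taking up-slope positive) is P cos θ − m g sin θ = 222 − 113.2 = 108.7 N, so equilibrium requires friction f = -108.7 N (down-slope).
Maximum static friction: μ_s N = 0.18 × 425.6 = 76.61 N.
The required 108.7 N exceeds the static limit, so the block slides up-slope and f = μ_k N = 0.07×425.6 = 29.8 N.

f ≈ 29.8 N (down the incline)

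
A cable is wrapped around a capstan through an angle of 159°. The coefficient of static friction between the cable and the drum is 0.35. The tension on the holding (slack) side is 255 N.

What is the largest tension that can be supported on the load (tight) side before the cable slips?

At impending slip the capstan equation gives T₂/T₁ = e^{μβ} with β in radians.
β = 159° × π/180 = 2.775 rad.
e^{μβ} = e^{0.35×2.775} = 2.641.
T₂ = T₁ · e^{μβ} = 255 × 2.641 = 674 N.

T_max ≈ 674 N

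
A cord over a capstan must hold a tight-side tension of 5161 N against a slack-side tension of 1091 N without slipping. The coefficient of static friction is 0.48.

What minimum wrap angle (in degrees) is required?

T₂/T₁ = e^{μβ} → β = ln(T₂/T₁)/μ.
β = ln(5161/1091)/0.48 = 1.554/0.48 = 3.238 rad.
In degrees: β = 3.238 × 180/π = 185°.

β_min ≈ 185°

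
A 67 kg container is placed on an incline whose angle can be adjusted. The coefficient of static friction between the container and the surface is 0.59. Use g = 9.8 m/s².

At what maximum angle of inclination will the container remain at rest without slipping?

At the slip threshold, m g sin θ = μ_s · m g cos θ, so tan θ = μ_s.
θ_max = arctan(0.59) = 30.5°.

θ_max ≈ 30.5°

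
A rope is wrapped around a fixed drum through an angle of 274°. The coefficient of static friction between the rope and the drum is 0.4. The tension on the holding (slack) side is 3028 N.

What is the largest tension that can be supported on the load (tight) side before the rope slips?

T_max ≈ 20500 N

At impending slip the capstan equation gives T₂/T₁ = e^{μβ} with β in radians.
β = 274° × π/180 = 4.782 rad.
e^{μβ} = e^{0.4×4.782} = 6.773.
T₂ = T₁ · e^{μβ} = 3028 × 6.773 = 20500 N.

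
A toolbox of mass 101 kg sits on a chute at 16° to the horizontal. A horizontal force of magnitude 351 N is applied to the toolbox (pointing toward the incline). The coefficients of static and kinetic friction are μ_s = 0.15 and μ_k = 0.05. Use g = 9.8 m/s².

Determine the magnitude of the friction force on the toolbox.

f ≈ 64.6 N (down the incline)

Resolve perpendicular to the incline: N = m g cos θ + P sin θ = 101×9.8×cos 16° + 351×sin 16° = 1048 N.
Parallel to the incline: P cos θ − m g sin θ = 337.4 − 272.8 = 64.58 N; the friction needed to balance this is 64.58 N acting down the slope.
Maximum static friction: μ_s N = 0.15 × 1048 = 157.2 N.
Since 64.58 N is within the 157.2 N limit, the toolbox stays put and friction is exactly 64.6 N.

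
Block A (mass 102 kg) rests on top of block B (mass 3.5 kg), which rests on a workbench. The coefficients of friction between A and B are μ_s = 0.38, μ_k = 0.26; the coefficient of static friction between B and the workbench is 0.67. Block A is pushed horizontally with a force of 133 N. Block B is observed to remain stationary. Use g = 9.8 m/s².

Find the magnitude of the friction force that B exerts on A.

f ≈ 133 N

The normal force B exerts on A is simply A's weight, N₁ = 999.6 N.
So the A–B interface can sustain at most μ_s N₁ = 379.8 N of static friction.
P = 133 N is within that limit, so A and B move together (both at rest); the A–B friction is simply f₁ = P = 133 N.
B experiences an equal 133 N forward from A (third law). B is in equilibrium, so the floor supplies f₂ = 133 N of static friction (limit μ_s(m_A+m_B)g = 692.7 N, not exceeded).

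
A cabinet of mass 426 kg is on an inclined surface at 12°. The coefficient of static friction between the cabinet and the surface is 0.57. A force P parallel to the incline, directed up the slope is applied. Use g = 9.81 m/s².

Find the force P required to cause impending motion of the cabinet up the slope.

P ≈ 3200 N

At impending motion up the slope, friction acts down-slope at its limit: f = μ_s N.
P is parallel to the surface, so N = m g cos θ = 4090 N.
Along the incline: P = m g sin θ + μ_s N = 869 + 0.57×4090 = 3200 N.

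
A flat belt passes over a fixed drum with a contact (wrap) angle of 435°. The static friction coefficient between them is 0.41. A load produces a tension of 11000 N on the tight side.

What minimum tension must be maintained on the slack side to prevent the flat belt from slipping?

Capstan equation at impending slip: T_tight/T_slack = e^{μβ}.
β = 435° = 7.592 rad; e^{μβ} = e^{0.41×7.592} = 22.48.
T_slack = T_tight / e^{μβ} = 11000 / 22.48 = 489 N.

T_min ≈ 489 N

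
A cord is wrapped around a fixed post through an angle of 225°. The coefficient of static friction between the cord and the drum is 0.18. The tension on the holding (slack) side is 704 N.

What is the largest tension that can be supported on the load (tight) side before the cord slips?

At impending slip the capstan equation gives T₂/T₁ = e^{μβ} with β in radians.
β = 225° × π/180 = 3.927 rad.
e^{μβ} = e^{0.18×3.927} = 2.028.
T₂ = T₁ · e^{μβ} = 704 × 2.028 = 1430 N.

T_max ≈ 1430 N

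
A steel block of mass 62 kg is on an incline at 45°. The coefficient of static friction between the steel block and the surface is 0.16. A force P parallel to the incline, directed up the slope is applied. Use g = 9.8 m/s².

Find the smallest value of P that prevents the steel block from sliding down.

P_min ≈ 361 N

The steel block tends to slide down (tan θ > μ_s), so at the point of impending slip friction acts up-slope at its limit: f = μ_s N.
P is parallel to the surface, so N = m g cos θ = 430 N.
Along the incline: P + μ_s N = m g sin θ, so P = 430 − 0.16×430 = 361 N.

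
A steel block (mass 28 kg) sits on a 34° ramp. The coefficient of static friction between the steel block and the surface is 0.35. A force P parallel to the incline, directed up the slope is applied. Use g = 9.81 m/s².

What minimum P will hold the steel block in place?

The steel block tends to slide down (tan θ > μ_s), so at the point of impending slip friction acts up-slope at its limit: f = μ_s N.
P is parallel to the surface, so N = m g cos θ = 228 N.
Along the incline: P + μ_s N = m g sin θ, so P = 154 − 0.35×228 = 73.9 N.

P_min ≈ 73.9 N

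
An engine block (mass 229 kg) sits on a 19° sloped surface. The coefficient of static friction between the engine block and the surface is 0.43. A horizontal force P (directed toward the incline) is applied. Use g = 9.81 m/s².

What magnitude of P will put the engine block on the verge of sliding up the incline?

P ≈ 2040 N

At impending motion up the slope, friction acts down-slope at its limit: f = μ_s N.
Perpendicular to the incline: N = m g cos θ + P sin θ.
Along the incline: P cos θ = m g sin θ + μ_s N = m g sin θ + μ_s (m g cos θ + P sin θ).
Solving, P (cos θ − μ_s sin θ) = m g (sin θ + μ_s cos θ), so P = 229×9.81×(sin 19° + 0.43 cos 19°)/(cos 19° − 0.43 sin 19°) = 2250×0.7321/0.8055 = 2040 N.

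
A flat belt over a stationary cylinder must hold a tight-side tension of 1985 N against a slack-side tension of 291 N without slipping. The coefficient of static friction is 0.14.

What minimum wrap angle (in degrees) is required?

T₂/T₁ = e^{μβ} → β = ln(T₂/T₁)/μ.
β = ln(1985/291)/0.14 = 1.92/0.14 = 13.71 rad.
In degrees: β = 13.71 × 180/π = 786°.

β_min ≈ 786°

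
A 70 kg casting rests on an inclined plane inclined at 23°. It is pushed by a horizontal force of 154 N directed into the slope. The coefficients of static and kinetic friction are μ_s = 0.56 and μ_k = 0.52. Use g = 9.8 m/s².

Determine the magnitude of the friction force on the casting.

f ≈ 126 N (up the incline)

Resolve perpendicular to the incline: N = m g cos θ + P sin θ = 70×9.8×cos 23° + 154×sin 23° = 691.6 N.
Parallel to the incline: P cos θ − m g sin θ = 141.8 − 268 = -126.3 N; the friction needed to balance this is 126.3 N acting up the slope.
Maximum static friction: μ_s N = 0.56 × 691.6 = 387.3 N.
|f_req| = 126.3 ≤ 387.3 N → the casting is in equilibrium; friction equals the required value.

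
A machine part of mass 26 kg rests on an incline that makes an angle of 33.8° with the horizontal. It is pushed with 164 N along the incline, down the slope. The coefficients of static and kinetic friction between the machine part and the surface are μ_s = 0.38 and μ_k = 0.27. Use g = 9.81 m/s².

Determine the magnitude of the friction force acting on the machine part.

f ≈ 57.2 N (up the incline)

Perpendicular to the surface, N = m g cos θ = 26·9.81·cos 33.8° = 212 N.
The friction needed for equilibrium is m g sin θ + P = 141.9 + 164 = 305.9 N, measured positive up-slope.
The static-friction ceiling is μ_s N = 0.38 × 212 = 80.54 N.
|305.9| exceeds 80.54 N, so the machine part slips down-slope; friction is kinetic, f = μ_k N = 0.27×212 = 57.2 N.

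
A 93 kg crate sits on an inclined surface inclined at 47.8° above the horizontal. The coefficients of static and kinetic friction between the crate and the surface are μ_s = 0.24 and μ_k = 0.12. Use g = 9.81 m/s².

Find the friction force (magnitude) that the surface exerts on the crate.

f ≈ 73.5 N (up the incline)

Perpendicular to the surface, N = m g cos θ = 93·9.81·cos 47.8° = 612.8 N.
For equilibrium along the incline, friction must balance the weight component: f = m g sin θ = 675.9 N up the slope.
Static friction can supply at most μ_s N = 147.1 N.
|675.9| exceeds 147.1 N, so the crate slips down-slope; friction is kinetic, f = μ_k N = 0.12×612.8 = 73.5 N.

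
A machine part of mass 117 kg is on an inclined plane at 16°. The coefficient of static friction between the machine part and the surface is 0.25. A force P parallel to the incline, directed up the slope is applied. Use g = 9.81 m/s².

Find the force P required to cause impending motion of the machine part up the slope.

At impending motion up the slope, friction acts down-slope at its limit: f = μ_s N.
P is parallel to the surface, so N = m g cos θ = 1100 N.
Along the incline: P = m g sin θ + μ_s N = 316 + 0.25×1100 = 592 N.

P ≈ 592 N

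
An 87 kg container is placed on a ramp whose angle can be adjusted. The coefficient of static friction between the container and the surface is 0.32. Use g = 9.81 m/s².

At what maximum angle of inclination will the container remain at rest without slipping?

At the slip threshold, m g sin θ = μ_s · m g cos θ, so tan θ = μ_s.
θ_max = arctan(0.32) = 17.7°.

θ_max ≈ 17.7°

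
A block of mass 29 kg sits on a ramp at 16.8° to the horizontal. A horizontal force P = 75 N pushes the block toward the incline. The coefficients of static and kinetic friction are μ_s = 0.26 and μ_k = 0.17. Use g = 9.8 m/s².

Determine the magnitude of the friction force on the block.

Normal direction: N = m g cos θ + P sin θ = 293.7 N.
Along the incline, the net driving force (taking up-slope positive) is P cos θ − m g sin θ = 71.8 − 82.14 = -10.34 N, so equilibrium requires friction f = 10.34 N (up-slope).
Maximum static friction: μ_s N = 0.26 × 293.7 = 76.37 N.
Since 10.34 N is within the 76.37 N limit, the block stays put and friction is exactly 10.3 N.

f ≈ 10.3 N (up the incline)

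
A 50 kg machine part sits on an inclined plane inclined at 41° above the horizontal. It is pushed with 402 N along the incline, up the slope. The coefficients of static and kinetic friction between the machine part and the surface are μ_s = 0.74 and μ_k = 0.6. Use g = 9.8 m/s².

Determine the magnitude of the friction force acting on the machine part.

f ≈ 80.5 N (down the incline)

Perpendicular to the surface, N = m g cos θ = 50·9.8·cos 41° = 369.8 N.
The friction needed for equilibrium is m g sin θ − P = 321.5 − 402 = -80.53 N, measured positive up-slope.
The static-friction ceiling is μ_s N = 0.74 × 369.8 = 273.7 N.
Since |-80.53| ≤ 273.7 N, no slip — friction simply equals what equilibrium demands.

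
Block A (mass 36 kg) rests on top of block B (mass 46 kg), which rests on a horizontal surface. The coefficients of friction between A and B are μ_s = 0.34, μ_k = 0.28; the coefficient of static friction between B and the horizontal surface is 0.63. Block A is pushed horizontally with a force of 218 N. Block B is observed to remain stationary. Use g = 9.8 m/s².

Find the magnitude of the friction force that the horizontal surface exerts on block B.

f ≈ 98.8 N

Between the blocks, N₁ = m_A g = 352.8 N.
Maximum static friction on A from B: μ_s N₁ = 0.34×352.8 = 120 N.
P = 218 N exceeds that limit, so A slips over B and the interface friction becomes kinetic: f₁ = μ_k N₁ = 0.28×352.8 = 98.8 N.
By Newton's third law B feels 98.8 N forward from A. With B stationary, the floor's static friction on B balances it: f₂ = 98.8 N (well within μ_s(m_A+m_B)g = 506.3 N).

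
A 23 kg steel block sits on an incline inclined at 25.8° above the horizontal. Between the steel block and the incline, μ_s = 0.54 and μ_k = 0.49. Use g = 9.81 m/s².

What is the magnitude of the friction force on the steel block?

Normal force: N = m g cos θ = 23 × 9.81 × cos 25.8° = 203.1 N.
For equilibrium along the incline, friction must balance the weight component: f = m g sin θ = 98.2 N up the slope.
Static friction can supply at most μ_s N = 109.7 N.
Since |98.2| ≤ 109.7 N, static friction is sufficient; f equals the required value, not μ_s N.

f ≈ 98.2 N (up the incline)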